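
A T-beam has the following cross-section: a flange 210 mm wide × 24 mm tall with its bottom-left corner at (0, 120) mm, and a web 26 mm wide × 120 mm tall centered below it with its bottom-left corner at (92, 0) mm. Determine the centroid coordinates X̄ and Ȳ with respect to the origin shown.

web: A = 26 × 120 = 3120.00, centroid at (105.00, 60.00).
flange: A = 210 × 24 = 5040.00, centroid at (105.00, 132.00).
ΣA = 8160.00 mm², ΣAX̄ = 856800.00 mm³, ΣAȲ = 852480.00 mm³.
X̄ = 856800.00/8160.00 = 105.00 mm; Ȳ = 852480.00/8160.00 = 104.47 mm.

X̄ = 105.00 mm, Ȳ = 104.47 mm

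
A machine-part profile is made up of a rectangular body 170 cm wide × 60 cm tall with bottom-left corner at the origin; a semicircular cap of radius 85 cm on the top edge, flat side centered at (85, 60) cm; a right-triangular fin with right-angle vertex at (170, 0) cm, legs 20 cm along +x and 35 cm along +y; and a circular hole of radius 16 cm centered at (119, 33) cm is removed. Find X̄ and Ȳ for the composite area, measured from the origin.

X̄ = 85.22 cm, Ȳ = 65.13 cm

rectangular body: A = 170 × 60 = 10200.00, centroid at (85.00, 30.00).
semicircular top: A = ½π·85² = 11349.00, centroid at (85.00, 96.08).
triangular fin: A = ½·20·35 = 350.00, centroid at (176.67, 11.67).
hole: A = −π·16² = -804.25, centroid at (119.00, 33.00).
ΣA = 21094.76 cm²
ΣAX̄ = (10200.00)(85.00) + (11349.00)(85.00) + (350.00)(176.67) + (-804.25)(119.00) = 1797793.15 cm³
ΣAȲ = (10200.00)(30.00) + (11349.00)(96.08) + (350.00)(11.67) + (-804.25)(33.00) = 1373900.03 cm³
X̄ = 1797793.15 / 21094.76 = 85.22 cm
Ȳ = 1373900.03 / 21094.76 = 65.13 cm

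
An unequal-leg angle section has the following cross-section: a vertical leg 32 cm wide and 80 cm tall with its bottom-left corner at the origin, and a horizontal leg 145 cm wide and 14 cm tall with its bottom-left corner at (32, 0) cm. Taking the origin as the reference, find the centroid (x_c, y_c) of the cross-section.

x_c = 55.14 cm, y_c = 25.41 cm

vertical leg: A = 32 × 80 = 2560.00, centroid at (16.00, 40.00).
horizontal leg: A = 145 × 14 = 2030.00, centroid at (104.50, 7.00).
ΣA = 4590.00 cm²
ΣAx_c = (2560.00)(16.00) + (2030.00)(104.50) = 253095.00 cm³
ΣAy_c = (2560.00)(40.00) + (2030.00)(7.00) = 116610.00 cm³
x_c = 253095.00 / 4590.00 = 55.14 cm
y_c = 116610.00 / 4590.00 = 25.41 cm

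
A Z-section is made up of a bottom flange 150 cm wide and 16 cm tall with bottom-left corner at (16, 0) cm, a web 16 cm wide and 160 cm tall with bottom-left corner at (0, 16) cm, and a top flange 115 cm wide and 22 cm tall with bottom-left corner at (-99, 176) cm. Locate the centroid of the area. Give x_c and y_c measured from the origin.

bottom flange: A = 150 × 16 = 2400.00, centroid at (91.00, 8.00).
web: A = 16 × 160 = 2560.00, centroid at (8.00, 96.00).
top flange: A = 115 × 22 = 2530.00, centroid at (-41.50, 187.00).
ΣA = 7490.00 cm²
ΣAx_c = (2400.00)(91.00) + (2560.00)(8.00) + (2530.00)(-41.50) = 133885.00 cm³
ΣAy_c = (2400.00)(8.00) + (2560.00)(96.00) + (2530.00)(187.00) = 738070.00 cm³
x_c = 133885.00 / 7490.00 = 17.88 cm
y_c = 738070.00 / 7490.00 = 98.54 cm

x_c = 17.88 cm, y_c = 98.54 cm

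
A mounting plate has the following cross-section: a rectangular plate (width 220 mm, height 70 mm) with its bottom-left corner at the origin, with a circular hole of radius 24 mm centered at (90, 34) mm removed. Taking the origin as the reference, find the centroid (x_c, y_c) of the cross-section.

x_c = 112.66 mm, y_c = 35.13 mm

Part | A | x̄ᵢ | ȳᵢ | A·x̄ᵢ | A·ȳᵢ
plate | 15400.00 | 110.00 | 35.00 | 1694000.00 | 539000.00
hole | -1809.56 | 90.00 | 34.00 | -162860.16 | -61524.95
Σ | 13590.44 |  |  | 1531139.84 | 477475.05
x_c = 1531139.84 / 13590.44 = 112.66 mm
y_c = 477475.05 / 13590.44 = 35.13 mm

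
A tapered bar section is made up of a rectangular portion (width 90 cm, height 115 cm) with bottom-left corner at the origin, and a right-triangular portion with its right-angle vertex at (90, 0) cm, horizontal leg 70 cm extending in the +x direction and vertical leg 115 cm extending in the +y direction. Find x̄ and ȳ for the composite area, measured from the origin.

rectangular portion: A = 90 × 115 = 10350.00, centroid at (45.00, 57.50).
triangular portion: A = ½·70·115 = 4025.00, centroid at (113.33, 38.33).
ΣA = 14375.00 cm², ΣAx̄ = 921916.67 cm³, ΣAȳ = 749416.67 cm³.
x̄ = 921916.67/14375.00 = 64.13 cm; ȳ = 749416.67/14375.00 = 52.13 cm.

x̄ = 64.13 cm, ȳ = 52.13 cm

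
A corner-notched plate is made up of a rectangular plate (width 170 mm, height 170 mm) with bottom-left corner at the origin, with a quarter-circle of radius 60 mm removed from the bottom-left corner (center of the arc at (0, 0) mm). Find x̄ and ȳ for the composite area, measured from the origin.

Part | A | x̄ᵢ | ȳᵢ | A·x̄ᵢ | A·ȳᵢ
plate | 28900.00 | 85.00 | 85.00 | 2456500.00 | 2456500.00
removed quarter-circle | -2827.43 | 25.46 | 25.46 | -72000.00 | -72000.00
Σ | 26072.57 |  |  | 2384500.00 | 2384500.00
x̄ = 2384500.00 / 26072.57 = 91.46 mm
ȳ = 2384500.00 / 26072.57 = 91.46 mm

x̄ = 91.46 mm, ȳ = 91.46 mm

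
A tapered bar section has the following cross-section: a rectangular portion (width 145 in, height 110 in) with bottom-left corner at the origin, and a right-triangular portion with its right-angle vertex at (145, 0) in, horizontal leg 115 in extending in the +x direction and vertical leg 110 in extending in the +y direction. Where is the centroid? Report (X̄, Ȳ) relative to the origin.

X̄ = 103.97 in, Ȳ = 49.79 in

Part | A | x̄ᵢ | ȳᵢ | A·x̄ᵢ | A·ȳᵢ
rectangular portion | 15950.00 | 72.50 | 55.00 | 1156375.00 | 877250.00
triangular portion | 6325.00 | 183.33 | 36.67 | 1159583.33 | 231916.67
Σ | 22275.00 |  |  | 2315958.33 | 1109166.67
X̄ = 2315958.33 / 22275.00 = 103.97 in
Ȳ = 1109166.67 / 22275.00 = 49.79 in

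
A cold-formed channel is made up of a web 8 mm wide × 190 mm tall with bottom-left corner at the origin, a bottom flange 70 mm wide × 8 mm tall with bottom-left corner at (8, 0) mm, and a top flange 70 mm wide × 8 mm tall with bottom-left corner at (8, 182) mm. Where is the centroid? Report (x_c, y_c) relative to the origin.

web: A = 8 × 190 = 1520.00, centroid at (4.00, 95.00).
bottom flange: A = 70 × 8 = 560.00, centroid at (43.00, 4.00).
top flange: A = 70 × 8 = 560.00, centroid at (43.00, 186.00).
ΣA = 2640.00 mm²
ΣAx_c = (1520.00)(4.00) + (560.00)(43.00) + (560.00)(43.00) = 54240.00 mm³
ΣAy_c = (1520.00)(95.00) + (560.00)(4.00) + (560.00)(186.00) = 250800.00 mm³
x_c = 54240.00 / 2640.00 = 20.55 mm
y_c = 250800.00 / 2640.00 = 95.00 mm

x_c = 20.55 mm, y_c = 95.00 mm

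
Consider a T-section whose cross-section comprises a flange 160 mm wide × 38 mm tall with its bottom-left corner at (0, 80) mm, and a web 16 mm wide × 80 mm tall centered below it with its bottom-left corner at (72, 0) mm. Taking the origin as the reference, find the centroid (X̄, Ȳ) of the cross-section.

web: A = 16 × 80 = 1280.00, centroid at (80.00, 40.00).
flange: A = 160 × 38 = 6080.00, centroid at (80.00, 99.00).
ΣA = 7360.00 mm²
ΣAX̄ = (1280.00)(80.00) + (6080.00)(80.00) = 588800.00 mm³
ΣAȲ = (1280.00)(40.00) + (6080.00)(99.00) = 653120.00 mm³
X̄ = 588800.00 / 7360.00 = 80.00 mm
Ȳ = 653120.00 / 7360.00 = 88.74 mm

X̄ = 80.00 mm, Ȳ = 88.74 mm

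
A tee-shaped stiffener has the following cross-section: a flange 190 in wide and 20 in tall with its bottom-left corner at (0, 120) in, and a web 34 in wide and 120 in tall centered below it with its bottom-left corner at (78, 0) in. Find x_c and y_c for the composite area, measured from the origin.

Part | A | x̄ᵢ | ȳᵢ | A·x̄ᵢ | A·ȳᵢ
web | 4080.00 | 95.00 | 60.00 | 387600.00 | 244800.00
flange | 3800.00 | 95.00 | 130.00 | 361000.00 | 494000.00
Σ | 7880.00 |  |  | 748600.00 | 738800.00
x_c = 748600.00 / 7880.00 = 95.00 in
y_c = 738800.00 / 7880.00 = 93.76 in

x_c = 95.00 in, y_c = 93.76 in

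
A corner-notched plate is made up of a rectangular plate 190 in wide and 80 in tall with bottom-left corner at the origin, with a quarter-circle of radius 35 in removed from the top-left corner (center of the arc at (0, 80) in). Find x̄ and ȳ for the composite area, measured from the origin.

x̄ = 100.42 in, ȳ = 38.30 in

plate: A = 190 × 80 = 15200.00, centroid at (95.00, 40.00).
removed quarter-circle: A = −¼π·35² = -962.11, centroid at (14.85, 65.15).
ΣA = 14237.89 in²
ΣAx̄ = (15200.00)(95.00) + (-962.11)(14.85) = 1429708.33 in³
ΣAȳ = (15200.00)(40.00) + (-962.11)(65.15) = 545322.65 in³
x̄ = 1429708.33 / 14237.89 = 100.42 in
ȳ = 545322.65 / 14237.89 = 38.30 in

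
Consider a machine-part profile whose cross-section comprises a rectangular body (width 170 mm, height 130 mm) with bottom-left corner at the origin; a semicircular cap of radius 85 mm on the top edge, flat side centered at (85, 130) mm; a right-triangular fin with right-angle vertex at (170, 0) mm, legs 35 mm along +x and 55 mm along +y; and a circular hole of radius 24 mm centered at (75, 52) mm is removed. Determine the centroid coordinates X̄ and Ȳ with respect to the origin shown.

Part | A | x̄ᵢ | ȳᵢ | A·x̄ᵢ | A·ȳᵢ
rectangular body | 22100.00 | 85.00 | 65.00 | 1878500.00 | 1436500.00
semicircular top | 11349.00 | 85.00 | 166.08 | 964665.29 | 1884787.12
triangular fin | 962.50 | 181.67 | 18.33 | 174854.17 | 17645.83
hole | -1809.56 | 75.00 | 52.00 | -135716.80 | -94096.98
Σ | 32601.95 |  |  | 2882302.66 | 3244835.97
X̄ = 2882302.66 / 32601.95 = 88.41 mm
Ȳ = 3244835.97 / 32601.95 = 99.53 mm

X̄ = 88.41 mm, Ȳ = 99.53 mm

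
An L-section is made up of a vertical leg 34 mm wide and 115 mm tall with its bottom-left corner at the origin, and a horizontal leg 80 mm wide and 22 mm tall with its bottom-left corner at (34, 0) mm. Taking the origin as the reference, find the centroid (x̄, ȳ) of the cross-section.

vertical leg: A = 34 × 115 = 3910.00, centroid at (17.00, 57.50).
horizontal leg: A = 80 × 22 = 1760.00, centroid at (74.00, 11.00).
ΣA = 5670.00 mm², ΣAx̄ = 196710.00 mm³, ΣAȳ = 244185.00 mm³.
x̄ = 196710.00/5670.00 = 34.69 mm; ȳ = 244185.00/5670.00 = 43.07 mm.

x̄ = 34.69 mm, ȳ = 43.07 mm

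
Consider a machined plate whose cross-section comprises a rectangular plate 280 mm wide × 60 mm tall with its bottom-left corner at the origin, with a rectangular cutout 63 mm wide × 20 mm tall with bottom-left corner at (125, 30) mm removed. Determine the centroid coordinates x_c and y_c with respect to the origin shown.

plate: A = 280 × 60 = 16800.00, centroid at (140.00, 30.00).
hole: A = −(63 × 20) = -1260.00, centroid at (156.50, 40.00).
ΣA = 15540.00 mm²
ΣAx_c = (16800.00)(140.00) + (-1260.00)(156.50) = 2154810.00 mm³
ΣAy_c = (16800.00)(30.00) + (-1260.00)(40.00) = 453600.00 mm³
x_c = 2154810.00 / 15540.00 = 138.66 mm
y_c = 453600.00 / 15540.00 = 29.19 mm

x_c = 138.66 mm, y_c = 29.19 mm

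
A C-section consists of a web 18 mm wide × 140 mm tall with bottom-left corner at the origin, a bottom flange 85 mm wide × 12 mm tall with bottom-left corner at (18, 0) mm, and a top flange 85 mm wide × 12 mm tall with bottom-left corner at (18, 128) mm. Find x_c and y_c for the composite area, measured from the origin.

web: A = 18 × 140 = 2520.00, centroid at (9.00, 70.00).
bottom flange: A = 85 × 12 = 1020.00, centroid at (60.50, 6.00).
top flange: A = 85 × 12 = 1020.00, centroid at (60.50, 134.00).
ΣA = 4560.00 mm²
ΣAx_c = (2520.00)(9.00) + (1020.00)(60.50) + (1020.00)(60.50) = 146100.00 mm³
ΣAy_c = (2520.00)(70.00) + (1020.00)(6.00) + (1020.00)(134.00) = 319200.00 mm³
x_c = 146100.00 / 4560.00 = 32.04 mm
y_c = 319200.00 / 4560.00 = 70.00 mm

x_c = 32.04 mm, y_c = 70.00 mm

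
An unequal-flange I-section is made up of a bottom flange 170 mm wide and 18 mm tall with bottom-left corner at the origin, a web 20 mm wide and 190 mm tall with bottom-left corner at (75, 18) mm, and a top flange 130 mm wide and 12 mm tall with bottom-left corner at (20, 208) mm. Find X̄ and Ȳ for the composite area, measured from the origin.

X̄ = 85.00 mm, Ȳ = 93.92 mm

bottom flange: A = 170 × 18 = 3060.00, centroid at (85.00, 9.00).
web: A = 20 × 190 = 3800.00, centroid at (85.00, 113.00).
top flange: A = 130 × 12 = 1560.00, centroid at (85.00, 214.00).
ΣA = 8420.00 mm²
ΣAX̄ = (3060.00)(85.00) + (3800.00)(85.00) + (1560.00)(85.00) = 715700.00 mm³
ΣAȲ = (3060.00)(9.00) + (3800.00)(113.00) + (1560.00)(214.00) = 790780.00 mm³
X̄ = 715700.00 / 8420.00 = 85.00 mm
Ȳ = 790780.00 / 8420.00 = 93.92 mm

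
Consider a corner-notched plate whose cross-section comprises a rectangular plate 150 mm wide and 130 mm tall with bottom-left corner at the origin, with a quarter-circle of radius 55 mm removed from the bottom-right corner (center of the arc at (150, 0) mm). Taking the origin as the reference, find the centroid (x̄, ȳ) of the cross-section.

plate: A = 150 × 130 = 19500.00, centroid at (75.00, 65.00).
removed quarter-circle: A = −¼π·55² = -2375.83, centroid at (126.66, 23.34).
ΣA = 17124.17 mm²
ΣAx̄ = (19500.00)(75.00) + (-2375.83)(126.66) = 1161583.92 mm³
ΣAȳ = (19500.00)(65.00) + (-2375.83)(23.34) = 1212041.67 mm³
x̄ = 1161583.92 / 17124.17 = 67.83 mm
ȳ = 1212041.67 / 17124.17 = 70.78 mm

x̄ = 67.83 mm, ȳ = 70.78 mm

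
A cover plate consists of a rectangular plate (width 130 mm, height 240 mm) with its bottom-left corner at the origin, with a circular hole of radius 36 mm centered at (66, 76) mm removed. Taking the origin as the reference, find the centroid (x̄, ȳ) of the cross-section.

x̄ = 64.85 mm, ȳ = 126.60 mm

Part | A | x̄ᵢ | ȳᵢ | A·x̄ᵢ | A·ȳᵢ
plate | 31200.00 | 65.00 | 120.00 | 2028000.00 | 3744000.00
hole | -4071.50 | 66.00 | 76.00 | -268719.27 | -309434.31
Σ | 27128.50 |  |  | 1759280.73 | 3434565.69
x̄ = 1759280.73 / 27128.50 = 64.85 mm
ȳ = 3434565.69 / 27128.50 = 126.60 mm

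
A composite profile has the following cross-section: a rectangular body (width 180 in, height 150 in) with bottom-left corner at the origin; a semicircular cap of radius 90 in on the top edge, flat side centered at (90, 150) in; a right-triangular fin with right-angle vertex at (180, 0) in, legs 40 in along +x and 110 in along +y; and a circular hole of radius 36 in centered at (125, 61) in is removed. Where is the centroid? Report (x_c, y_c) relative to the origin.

x_c = 92.24 in, y_c = 112.33 in

rectangular body: A = 180 × 150 = 27000.00, centroid at (90.00, 75.00).
semicircular top: A = ½π·90² = 12723.45, centroid at (90.00, 188.20).
triangular fin: A = ½·40·110 = 2200.00, centroid at (193.33, 36.67).
hole: A = −π·36² = -4071.50, centroid at (125.00, 61.00).
ΣA = 37851.95 in², ΣAx_c = 3491505.85 in³, ΣAy_c = 4251822.45 in³.
x_c = 3491505.85/37851.95 = 92.24 in; y_c = 4251822.45/37851.95 = 112.33 in.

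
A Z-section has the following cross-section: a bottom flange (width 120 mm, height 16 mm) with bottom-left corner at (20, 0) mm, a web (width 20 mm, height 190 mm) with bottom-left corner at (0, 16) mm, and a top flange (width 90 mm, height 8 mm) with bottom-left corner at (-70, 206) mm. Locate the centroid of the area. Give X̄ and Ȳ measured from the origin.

bottom flange: A = 120 × 16 = 1920.00, centroid at (80.00, 8.00).
web: A = 20 × 190 = 3800.00, centroid at (10.00, 111.00).
top flange: A = 90 × 8 = 720.00, centroid at (-25.00, 210.00).
ΣA = 6440.00 mm², ΣAX̄ = 173600.00 mm³, ΣAȲ = 588360.00 mm³.
X̄ = 173600.00/6440.00 = 26.96 mm; Ȳ = 588360.00/6440.00 = 91.36 mm.

X̄ = 26.96 mm, Ȳ = 91.36 mm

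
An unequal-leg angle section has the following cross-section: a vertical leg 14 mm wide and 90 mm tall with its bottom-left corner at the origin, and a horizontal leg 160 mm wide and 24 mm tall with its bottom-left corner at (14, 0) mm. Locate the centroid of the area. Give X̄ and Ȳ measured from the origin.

Part | A | x̄ᵢ | ȳᵢ | A·x̄ᵢ | A·ȳᵢ
vertical leg | 1260.00 | 7.00 | 45.00 | 8820.00 | 56700.00
horizontal leg | 3840.00 | 94.00 | 12.00 | 360960.00 | 46080.00
Σ | 5100.00 |  |  | 369780.00 | 102780.00
X̄ = 369780.00 / 5100.00 = 72.51 mm
Ȳ = 102780.00 / 5100.00 = 20.15 mm

X̄ = 72.51 mm, Ȳ = 20.15 mm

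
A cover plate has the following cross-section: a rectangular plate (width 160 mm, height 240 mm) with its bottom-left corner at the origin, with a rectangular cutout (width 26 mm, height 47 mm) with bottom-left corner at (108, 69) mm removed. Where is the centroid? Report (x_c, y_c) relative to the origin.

x_c = 78.65 mm, y_c = 120.90 mm

Part | A | x̄ᵢ | ȳᵢ | A·x̄ᵢ | A·ȳᵢ
plate | 38400.00 | 80.00 | 120.00 | 3072000.00 | 4608000.00
hole | -1222.00 | 121.00 | 92.50 | -147862.00 | -113035.00
Σ | 37178.00 |  |  | 2924138.00 | 4494965.00
x_c = 2924138.00 / 37178.00 = 78.65 mm
y_c = 4494965.00 / 37178.00 = 120.90 mm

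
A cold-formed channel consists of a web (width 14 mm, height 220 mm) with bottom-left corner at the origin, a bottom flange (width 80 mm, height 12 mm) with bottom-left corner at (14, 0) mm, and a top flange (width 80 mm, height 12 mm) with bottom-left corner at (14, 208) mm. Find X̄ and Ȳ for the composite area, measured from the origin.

X̄ = 25.05 mm, Ȳ = 110.00 mm

web: A = 14 × 220 = 3080.00, centroid at (7.00, 110.00).
bottom flange: A = 80 × 12 = 960.00, centroid at (54.00, 6.00).
top flange: A = 80 × 12 = 960.00, centroid at (54.00, 214.00).
ΣA = 5000.00 mm²
ΣAX̄ = (3080.00)(7.00) + (960.00)(54.00) + (960.00)(54.00) = 125240.00 mm³
ΣAȲ = (3080.00)(110.00) + (960.00)(6.00) + (960.00)(214.00) = 550000.00 mm³
X̄ = 125240.00 / 5000.00 = 25.05 mm
Ȳ = 550000.00 / 5000.00 = 110.00 mm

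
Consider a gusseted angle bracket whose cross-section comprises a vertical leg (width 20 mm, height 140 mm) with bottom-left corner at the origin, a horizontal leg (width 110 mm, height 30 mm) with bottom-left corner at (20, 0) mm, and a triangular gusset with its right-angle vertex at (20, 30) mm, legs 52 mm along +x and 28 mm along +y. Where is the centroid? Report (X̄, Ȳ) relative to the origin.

vertical leg: A = 20 × 140 = 2800.00, centroid at (10.00, 70.00).
horizontal leg: A = 110 × 30 = 3300.00, centroid at (75.00, 15.00).
gusset: A = ½·52·28 = 728.00, centroid at (37.33, 39.33).
ΣA = 6828.00 mm², ΣAX̄ = 302678.67 mm³, ΣAȲ = 274134.67 mm³.
X̄ = 302678.67/6828.00 = 44.33 mm; Ȳ = 274134.67/6828.00 = 40.15 mm.

X̄ = 44.33 mm, Ȳ = 40.15 mm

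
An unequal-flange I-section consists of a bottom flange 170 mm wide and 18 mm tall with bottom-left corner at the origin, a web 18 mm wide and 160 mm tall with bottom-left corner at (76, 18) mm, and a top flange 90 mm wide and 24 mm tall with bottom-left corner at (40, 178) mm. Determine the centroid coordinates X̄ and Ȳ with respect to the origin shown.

bottom flange: A = 170 × 18 = 3060.00, centroid at (85.00, 9.00).
web: A = 18 × 160 = 2880.00, centroid at (85.00, 98.00).
top flange: A = 90 × 24 = 2160.00, centroid at (85.00, 190.00).
ΣA = 8100.00 mm²
ΣAX̄ = (3060.00)(85.00) + (2880.00)(85.00) + (2160.00)(85.00) = 688500.00 mm³
ΣAȲ = (3060.00)(9.00) + (2880.00)(98.00) + (2160.00)(190.00) = 720180.00 mm³
X̄ = 688500.00 / 8100.00 = 85.00 mm
Ȳ = 720180.00 / 8100.00 = 88.91 mm

X̄ = 85.00 mm, Ȳ = 88.91 mm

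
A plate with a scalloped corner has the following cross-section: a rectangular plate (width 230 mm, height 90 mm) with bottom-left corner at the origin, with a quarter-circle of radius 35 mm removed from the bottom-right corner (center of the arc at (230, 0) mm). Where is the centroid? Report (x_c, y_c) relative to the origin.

x_c = 110.12 mm, y_c = 46.47 mm

plate: A = 230 × 90 = 20700.00, centroid at (115.00, 45.00).
removed quarter-circle: A = −¼π·35² = -962.11, centroid at (215.15, 14.85).
ΣA = 19737.89 mm², ΣAx_c = 2173505.73 mm³, ΣAy_c = 917208.33 mm³.
x_c = 2173505.73/19737.89 = 110.12 mm; y_c = 917208.33/19737.89 = 46.47 mm.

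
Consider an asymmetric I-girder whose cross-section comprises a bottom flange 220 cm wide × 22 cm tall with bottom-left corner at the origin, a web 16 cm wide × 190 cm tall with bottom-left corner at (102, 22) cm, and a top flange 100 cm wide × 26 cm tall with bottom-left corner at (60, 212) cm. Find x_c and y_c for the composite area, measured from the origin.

bottom flange: A = 220 × 22 = 4840.00, centroid at (110.00, 11.00).
web: A = 16 × 190 = 3040.00, centroid at (110.00, 117.00).
top flange: A = 100 × 26 = 2600.00, centroid at (110.00, 225.00).
ΣA = 10480.00 cm², ΣAx_c = 1152800.00 cm³, ΣAy_c = 993920.00 cm³.
x_c = 1152800.00/10480.00 = 110.00 cm; y_c = 993920.00/10480.00 = 94.84 cm.

x_c = 110.00 cm, y_c = 94.84 cm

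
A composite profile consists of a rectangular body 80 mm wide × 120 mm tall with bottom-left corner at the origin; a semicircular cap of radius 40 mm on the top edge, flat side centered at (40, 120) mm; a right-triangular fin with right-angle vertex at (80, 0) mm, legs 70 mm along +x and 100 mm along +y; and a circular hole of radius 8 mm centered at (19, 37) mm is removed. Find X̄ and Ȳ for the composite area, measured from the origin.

Part | A | x̄ᵢ | ȳᵢ | A·x̄ᵢ | A·ȳᵢ
rectangular body | 9600.00 | 40.00 | 60.00 | 384000.00 | 576000.00
semicircular top | 2513.27 | 40.00 | 136.98 | 100530.96 | 344259.56
triangular fin | 3500.00 | 103.33 | 33.33 | 361666.67 | 116666.67
hole | -201.06 | 19.00 | 37.00 | -3820.18 | -7439.29
Σ | 15412.21 |  |  | 842377.45 | 1029486.94
X̄ = 842377.45 / 15412.21 = 54.66 mm
Ȳ = 1029486.94 / 15412.21 = 66.80 mm

X̄ = 54.66 mm, Ȳ = 66.80 mm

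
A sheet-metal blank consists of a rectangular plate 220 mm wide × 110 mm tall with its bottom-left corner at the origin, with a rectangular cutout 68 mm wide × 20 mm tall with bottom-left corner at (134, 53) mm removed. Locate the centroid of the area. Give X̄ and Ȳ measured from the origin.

X̄ = 106.55 mm, Ȳ = 54.52 mm

Part | A | x̄ᵢ | ȳᵢ | A·x̄ᵢ | A·ȳᵢ
plate | 24200.00 | 110.00 | 55.00 | 2662000.00 | 1331000.00
hole | -1360.00 | 168.00 | 63.00 | -228480.00 | -85680.00
Σ | 22840.00 |  |  | 2433520.00 | 1245320.00
X̄ = 2433520.00 / 22840.00 = 106.55 mm
Ȳ = 1245320.00 / 22840.00 = 54.52 mm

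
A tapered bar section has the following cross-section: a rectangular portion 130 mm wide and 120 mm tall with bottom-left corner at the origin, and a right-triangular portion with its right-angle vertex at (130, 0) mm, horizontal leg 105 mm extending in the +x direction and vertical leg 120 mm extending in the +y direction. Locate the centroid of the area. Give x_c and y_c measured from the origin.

rectangular portion: A = 130 × 120 = 15600.00, centroid at (65.00, 60.00).
triangular portion: A = ½·105·120 = 6300.00, centroid at (165.00, 40.00).
ΣA = 21900.00 mm², ΣAx_c = 2053500.00 mm³, ΣAy_c = 1188000.00 mm³.
x_c = 2053500.00/21900.00 = 93.77 mm; y_c = 1188000.00/21900.00 = 54.25 mm.

x_c = 93.77 mm, y_c = 54.25 mm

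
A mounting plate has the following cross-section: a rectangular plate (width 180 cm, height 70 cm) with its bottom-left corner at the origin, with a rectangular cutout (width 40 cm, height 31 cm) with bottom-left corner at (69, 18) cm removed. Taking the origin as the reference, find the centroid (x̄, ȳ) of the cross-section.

x̄ = 90.11 cm, ȳ = 35.16 cm

Part | A | x̄ᵢ | ȳᵢ | A·x̄ᵢ | A·ȳᵢ
plate | 12600.00 | 90.00 | 35.00 | 1134000.00 | 441000.00
hole | -1240.00 | 89.00 | 33.50 | -110360.00 | -41540.00
Σ | 11360.00 |  |  | 1023640.00 | 399460.00
x̄ = 1023640.00 / 11360.00 = 90.11 cm
ȳ = 399460.00 / 11360.00 = 35.16 cm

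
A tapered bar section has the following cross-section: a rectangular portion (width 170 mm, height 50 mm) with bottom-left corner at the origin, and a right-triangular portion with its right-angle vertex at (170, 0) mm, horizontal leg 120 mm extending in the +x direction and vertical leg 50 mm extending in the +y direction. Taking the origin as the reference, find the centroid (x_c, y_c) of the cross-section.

x_c = 117.61 mm, y_c = 22.83 mm

Part | A | x̄ᵢ | ȳᵢ | A·x̄ᵢ | A·ȳᵢ
rectangular portion | 8500.00 | 85.00 | 25.00 | 722500.00 | 212500.00
triangular portion | 3000.00 | 210.00 | 16.67 | 630000.00 | 50000.00
Σ | 11500.00 |  |  | 1352500.00 | 262500.00
x_c = 1352500.00 / 11500.00 = 117.61 mm
y_c = 262500.00 / 11500.00 = 22.83 mm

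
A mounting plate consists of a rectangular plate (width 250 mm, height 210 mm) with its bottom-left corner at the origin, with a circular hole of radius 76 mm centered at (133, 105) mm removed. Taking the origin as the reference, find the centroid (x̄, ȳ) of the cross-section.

x̄ = 120.77 mm, ȳ = 105.00 mm

Part | A | x̄ᵢ | ȳᵢ | A·x̄ᵢ | A·ȳᵢ
plate | 52500.00 | 125.00 | 105.00 | 6562500.00 | 5512500.00
hole | -18145.84 | 133.00 | 105.00 | -2413396.61 | -1905313.11
Σ | 34354.16 |  |  | 4149103.39 | 3607186.89
x̄ = 4149103.39 / 34354.16 = 120.77 mm
ȳ = 3607186.89 / 34354.16 = 105.00 mm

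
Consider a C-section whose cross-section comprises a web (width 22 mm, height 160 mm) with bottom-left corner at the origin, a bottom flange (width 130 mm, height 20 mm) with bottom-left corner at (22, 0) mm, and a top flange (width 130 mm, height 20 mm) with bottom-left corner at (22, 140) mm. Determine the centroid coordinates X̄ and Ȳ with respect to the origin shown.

X̄ = 56.32 mm, Ȳ = 80.00 mm

web: A = 22 × 160 = 3520.00, centroid at (11.00, 80.00).
bottom flange: A = 130 × 20 = 2600.00, centroid at (87.00, 10.00).
top flange: A = 130 × 20 = 2600.00, centroid at (87.00, 150.00).
ΣA = 8720.00 mm², ΣAX̄ = 491120.00 mm³, ΣAȲ = 697600.00 mm³.
X̄ = 491120.00/8720.00 = 56.32 mm; Ȳ = 697600.00/8720.00 = 80.00 mm.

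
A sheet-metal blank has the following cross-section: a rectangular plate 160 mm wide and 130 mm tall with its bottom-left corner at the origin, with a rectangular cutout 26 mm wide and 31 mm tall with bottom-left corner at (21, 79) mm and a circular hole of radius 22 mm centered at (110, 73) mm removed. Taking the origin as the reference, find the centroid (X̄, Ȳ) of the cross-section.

Part | A | x̄ᵢ | ȳᵢ | A·x̄ᵢ | A·ȳᵢ
plate | 20800.00 | 80.00 | 65.00 | 1664000.00 | 1352000.00
hole 1 | -806.00 | 34.00 | 94.50 | -27404.00 | -76167.00
hole 2 | -1520.53 | 110.00 | 73.00 | -167258.39 | -110998.75
Σ | 18473.47 |  |  | 1469337.61 | 1164834.25
X̄ = 1469337.61 / 18473.47 = 79.54 mm
Ȳ = 1164834.25 / 18473.47 = 63.05 mm

X̄ = 79.54 mm, Ȳ = 63.05 mm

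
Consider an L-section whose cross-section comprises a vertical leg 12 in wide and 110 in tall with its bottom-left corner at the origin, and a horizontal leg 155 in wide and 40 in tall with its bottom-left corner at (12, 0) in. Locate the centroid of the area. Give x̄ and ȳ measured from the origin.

x̄ = 74.84 in, ȳ = 26.14 in

vertical leg: A = 12 × 110 = 1320.00, centroid at (6.00, 55.00).
horizontal leg: A = 155 × 40 = 6200.00, centroid at (89.50, 20.00).
ΣA = 7520.00 in²
ΣAx̄ = (1320.00)(6.00) + (6200.00)(89.50) = 562820.00 in³
ΣAȳ = (1320.00)(55.00) + (6200.00)(20.00) = 196600.00 in³
x̄ = 562820.00 / 7520.00 = 74.84 in
ȳ = 196600.00 / 7520.00 = 26.14 in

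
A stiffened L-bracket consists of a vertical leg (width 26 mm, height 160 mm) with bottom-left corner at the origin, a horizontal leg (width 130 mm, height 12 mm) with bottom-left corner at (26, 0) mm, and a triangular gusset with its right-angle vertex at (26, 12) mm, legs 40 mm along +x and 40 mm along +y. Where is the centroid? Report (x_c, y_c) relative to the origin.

vertical leg: A = 26 × 160 = 4160.00, centroid at (13.00, 80.00).
horizontal leg: A = 130 × 12 = 1560.00, centroid at (91.00, 6.00).
gusset: A = ½·40·40 = 800.00, centroid at (39.33, 25.33).
ΣA = 6520.00 mm², ΣAx_c = 227506.67 mm³, ΣAy_c = 362426.67 mm³.
x_c = 227506.67/6520.00 = 34.89 mm; y_c = 362426.67/6520.00 = 55.59 mm.

x_c = 34.89 mm, y_c = 55.59 mm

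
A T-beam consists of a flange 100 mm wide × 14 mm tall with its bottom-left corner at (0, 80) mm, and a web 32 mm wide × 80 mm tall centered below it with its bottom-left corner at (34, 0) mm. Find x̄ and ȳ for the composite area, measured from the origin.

Part | A | x̄ᵢ | ȳᵢ | A·x̄ᵢ | A·ȳᵢ
web | 2560.00 | 50.00 | 40.00 | 128000.00 | 102400.00
flange | 1400.00 | 50.00 | 87.00 | 70000.00 | 121800.00
Σ | 3960.00 |  |  | 198000.00 | 224200.00
x̄ = 198000.00 / 3960.00 = 50.00 mm
ȳ = 224200.00 / 3960.00 = 56.62 mm

x̄ = 50.00 mm, ȳ = 56.62 mm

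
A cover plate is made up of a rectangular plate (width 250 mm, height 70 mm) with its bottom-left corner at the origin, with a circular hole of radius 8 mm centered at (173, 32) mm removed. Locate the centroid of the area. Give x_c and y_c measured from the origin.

x_c = 124.44 mm, y_c = 35.03 mm

plate: A = 250 × 70 = 17500.00, centroid at (125.00, 35.00).
hole: A = −π·8² = -201.06, centroid at (173.00, 32.00).
ΣA = 17298.94 mm², ΣAx_c = 2152716.29 mm³, ΣAy_c = 606066.02 mm³.
x_c = 2152716.29/17298.94 = 124.44 mm; y_c = 606066.02/17298.94 = 35.03 mm.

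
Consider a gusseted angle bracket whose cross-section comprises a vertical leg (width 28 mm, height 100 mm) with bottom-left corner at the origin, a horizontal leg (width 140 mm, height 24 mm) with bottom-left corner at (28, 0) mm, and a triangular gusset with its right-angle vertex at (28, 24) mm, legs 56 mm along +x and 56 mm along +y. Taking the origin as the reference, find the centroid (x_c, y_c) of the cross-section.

vertical leg: A = 28 × 100 = 2800.00, centroid at (14.00, 50.00).
horizontal leg: A = 140 × 24 = 3360.00, centroid at (98.00, 12.00).
gusset: A = ½·56·56 = 1568.00, centroid at (46.67, 42.67).
ΣA = 7728.00 mm²
ΣAx_c = (2800.00)(14.00) + (3360.00)(98.00) + (1568.00)(46.67) = 441653.33 mm³
ΣAy_c = (2800.00)(50.00) + (3360.00)(12.00) + (1568.00)(42.67) = 247221.33 mm³
x_c = 441653.33 / 7728.00 = 57.15 mm
y_c = 247221.33 / 7728.00 = 31.99 mm

x_c = 57.15 mm, y_c = 31.99 mm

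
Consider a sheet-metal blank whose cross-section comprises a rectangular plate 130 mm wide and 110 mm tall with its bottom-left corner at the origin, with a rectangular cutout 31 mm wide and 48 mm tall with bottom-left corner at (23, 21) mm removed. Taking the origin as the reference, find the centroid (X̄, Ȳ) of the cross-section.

plate: A = 130 × 110 = 14300.00, centroid at (65.00, 55.00).
hole: A = −(31 × 48) = -1488.00, centroid at (38.50, 45.00).
ΣA = 12812.00 mm²
ΣAX̄ = (14300.00)(65.00) + (-1488.00)(38.50) = 872212.00 mm³
ΣAȲ = (14300.00)(55.00) + (-1488.00)(45.00) = 719540.00 mm³
X̄ = 872212.00 / 12812.00 = 68.08 mm
Ȳ = 719540.00 / 12812.00 = 56.16 mm

X̄ = 68.08 mm, Ȳ = 56.16 mm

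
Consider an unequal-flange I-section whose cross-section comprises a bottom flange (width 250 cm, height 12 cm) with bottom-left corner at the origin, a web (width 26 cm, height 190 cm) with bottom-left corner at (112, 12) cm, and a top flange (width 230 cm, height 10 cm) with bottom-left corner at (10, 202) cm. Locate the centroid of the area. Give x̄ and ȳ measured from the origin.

bottom flange: A = 250 × 12 = 3000.00, centroid at (125.00, 6.00).
web: A = 26 × 190 = 4940.00, centroid at (125.00, 107.00).
top flange: A = 230 × 10 = 2300.00, centroid at (125.00, 207.00).
ΣA = 10240.00 cm²
ΣAx̄ = (3000.00)(125.00) + (4940.00)(125.00) + (2300.00)(125.00) = 1280000.00 cm³
ΣAȳ = (3000.00)(6.00) + (4940.00)(107.00) + (2300.00)(207.00) = 1022680.00 cm³
x̄ = 1280000.00 / 10240.00 = 125.00 cm
ȳ = 1022680.00 / 10240.00 = 99.87 cm

x̄ = 125.00 cm, ȳ = 99.87 cm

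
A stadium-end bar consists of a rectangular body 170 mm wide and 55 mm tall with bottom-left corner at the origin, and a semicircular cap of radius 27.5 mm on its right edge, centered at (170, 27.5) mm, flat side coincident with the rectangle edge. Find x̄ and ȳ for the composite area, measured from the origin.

rectangular body: A = 170 × 55 = 9350.00, centroid at (85.00, 27.50).
semicircular end: A = ½π·27.5² = 1187.91, centroid at (181.67, 27.50).
ΣA = 10537.91 mm²
ΣAx̄ = (9350.00)(85.00) + (1187.91)(181.67) = 1010560.09 mm³
ΣAȳ = (9350.00)(27.50) + (1187.91)(27.50) = 289792.65 mm³
x̄ = 1010560.09 / 10537.91 = 95.90 mm
ȳ = 289792.65 / 10537.91 = 27.50 mm

x̄ = 95.90 mm, ȳ = 27.50 mm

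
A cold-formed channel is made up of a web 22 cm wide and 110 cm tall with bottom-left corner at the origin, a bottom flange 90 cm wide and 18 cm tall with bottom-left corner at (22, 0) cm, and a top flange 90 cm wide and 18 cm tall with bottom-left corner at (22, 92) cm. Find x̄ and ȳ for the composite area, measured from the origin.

web: A = 22 × 110 = 2420.00, centroid at (11.00, 55.00).
bottom flange: A = 90 × 18 = 1620.00, centroid at (67.00, 9.00).
top flange: A = 90 × 18 = 1620.00, centroid at (67.00, 101.00).
ΣA = 5660.00 cm²
ΣAx̄ = (2420.00)(11.00) + (1620.00)(67.00) + (1620.00)(67.00) = 243700.00 cm³
ΣAȳ = (2420.00)(55.00) + (1620.00)(9.00) + (1620.00)(101.00) = 311300.00 cm³
x̄ = 243700.00 / 5660.00 = 43.06 cm
ȳ = 311300.00 / 5660.00 = 55.00 cm

x̄ = 43.06 cm, ȳ = 55.00 cm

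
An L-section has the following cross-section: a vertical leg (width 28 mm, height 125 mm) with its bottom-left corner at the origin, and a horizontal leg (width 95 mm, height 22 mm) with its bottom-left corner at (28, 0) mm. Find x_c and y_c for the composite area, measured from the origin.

vertical leg: A = 28 × 125 = 3500.00, centroid at (14.00, 62.50).
horizontal leg: A = 95 × 22 = 2090.00, centroid at (75.50, 11.00).
ΣA = 5590.00 mm², ΣAx_c = 206795.00 mm³, ΣAy_c = 241740.00 mm³.
x_c = 206795.00/5590.00 = 36.99 mm; y_c = 241740.00/5590.00 = 43.25 mm.

x_c = 36.99 mm, y_c = 43.25 mm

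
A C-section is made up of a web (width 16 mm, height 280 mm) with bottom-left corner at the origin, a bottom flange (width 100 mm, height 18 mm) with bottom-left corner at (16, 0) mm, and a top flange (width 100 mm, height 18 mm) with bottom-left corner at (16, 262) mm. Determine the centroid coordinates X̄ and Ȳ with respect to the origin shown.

web: A = 16 × 280 = 4480.00, centroid at (8.00, 140.00).
bottom flange: A = 100 × 18 = 1800.00, centroid at (66.00, 9.00).
top flange: A = 100 × 18 = 1800.00, centroid at (66.00, 271.00).
ΣA = 8080.00 mm²
ΣAX̄ = (4480.00)(8.00) + (1800.00)(66.00) + (1800.00)(66.00) = 273440.00 mm³
ΣAȲ = (4480.00)(140.00) + (1800.00)(9.00) + (1800.00)(271.00) = 1131200.00 mm³
X̄ = 273440.00 / 8080.00 = 33.84 mm
Ȳ = 1131200.00 / 8080.00 = 140.00 mm

X̄ = 33.84 mm, Ȳ = 140.00 mm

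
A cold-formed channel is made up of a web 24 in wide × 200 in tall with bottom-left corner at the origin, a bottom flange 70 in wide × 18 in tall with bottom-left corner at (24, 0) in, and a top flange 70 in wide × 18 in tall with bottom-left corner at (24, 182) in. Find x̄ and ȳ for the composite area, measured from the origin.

web: A = 24 × 200 = 4800.00, centroid at (12.00, 100.00).
bottom flange: A = 70 × 18 = 1260.00, centroid at (59.00, 9.00).
top flange: A = 70 × 18 = 1260.00, centroid at (59.00, 191.00).
ΣA = 7320.00 in², ΣAx̄ = 206280.00 in³, ΣAȳ = 732000.00 in³.
x̄ = 206280.00/7320.00 = 28.18 in; ȳ = 732000.00/7320.00 = 100.00 in.

x̄ = 28.18 in, ȳ = 100.00 in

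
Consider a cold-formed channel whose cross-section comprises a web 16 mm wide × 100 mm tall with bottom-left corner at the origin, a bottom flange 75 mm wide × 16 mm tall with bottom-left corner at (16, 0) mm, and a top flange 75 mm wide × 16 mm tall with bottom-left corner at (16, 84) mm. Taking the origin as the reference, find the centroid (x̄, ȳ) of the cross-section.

x̄ = 35.30 mm, ȳ = 50.00 mm

web: A = 16 × 100 = 1600.00, centroid at (8.00, 50.00).
bottom flange: A = 75 × 16 = 1200.00, centroid at (53.50, 8.00).
top flange: A = 75 × 16 = 1200.00, centroid at (53.50, 92.00).
ΣA = 4000.00 mm², ΣAx̄ = 141200.00 mm³, ΣAȳ = 200000.00 mm³.
x̄ = 141200.00/4000.00 = 35.30 mm; ȳ = 200000.00/4000.00 = 50.00 mm.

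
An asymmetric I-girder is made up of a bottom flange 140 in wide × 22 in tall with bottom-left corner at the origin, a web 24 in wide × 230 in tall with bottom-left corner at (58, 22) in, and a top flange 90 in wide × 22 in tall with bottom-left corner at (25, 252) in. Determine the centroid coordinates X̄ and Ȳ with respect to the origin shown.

bottom flange: A = 140 × 22 = 3080.00, centroid at (70.00, 11.00).
web: A = 24 × 230 = 5520.00, centroid at (70.00, 137.00).
top flange: A = 90 × 22 = 1980.00, centroid at (70.00, 263.00).
ΣA = 10580.00 in², ΣAX̄ = 740600.00 in³, ΣAȲ = 1310860.00 in³.
X̄ = 740600.00/10580.00 = 70.00 in; Ȳ = 1310860.00/10580.00 = 123.90 in.

X̄ = 70.00 in, Ȳ = 123.90 in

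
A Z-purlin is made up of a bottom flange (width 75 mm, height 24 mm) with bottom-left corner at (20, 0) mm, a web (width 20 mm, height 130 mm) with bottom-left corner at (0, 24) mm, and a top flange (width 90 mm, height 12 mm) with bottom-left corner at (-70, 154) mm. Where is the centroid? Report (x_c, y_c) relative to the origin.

x_c = 18.70 mm, y_c = 77.70 mm

bottom flange: A = 75 × 24 = 1800.00, centroid at (57.50, 12.00).
web: A = 20 × 130 = 2600.00, centroid at (10.00, 89.00).
top flange: A = 90 × 12 = 1080.00, centroid at (-25.00, 160.00).
ΣA = 5480.00 mm²
ΣAx_c = (1800.00)(57.50) + (2600.00)(10.00) + (1080.00)(-25.00) = 102500.00 mm³
ΣAy_c = (1800.00)(12.00) + (2600.00)(89.00) + (1080.00)(160.00) = 425800.00 mm³
x_c = 102500.00 / 5480.00 = 18.70 mm
y_c = 425800.00 / 5480.00 = 77.70 mm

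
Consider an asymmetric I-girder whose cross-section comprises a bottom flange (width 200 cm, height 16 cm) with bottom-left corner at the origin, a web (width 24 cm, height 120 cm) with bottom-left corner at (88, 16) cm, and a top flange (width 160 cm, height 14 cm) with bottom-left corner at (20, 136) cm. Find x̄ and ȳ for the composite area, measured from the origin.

x̄ = 100.00 cm, ȳ = 67.88 cm

bottom flange: A = 200 × 16 = 3200.00, centroid at (100.00, 8.00).
web: A = 24 × 120 = 2880.00, centroid at (100.00, 76.00).
top flange: A = 160 × 14 = 2240.00, centroid at (100.00, 143.00).
ΣA = 8320.00 cm², ΣAx̄ = 832000.00 cm³, ΣAȳ = 564800.00 cm³.
x̄ = 832000.00/8320.00 = 100.00 cm; ȳ = 564800.00/8320.00 = 67.88 cm.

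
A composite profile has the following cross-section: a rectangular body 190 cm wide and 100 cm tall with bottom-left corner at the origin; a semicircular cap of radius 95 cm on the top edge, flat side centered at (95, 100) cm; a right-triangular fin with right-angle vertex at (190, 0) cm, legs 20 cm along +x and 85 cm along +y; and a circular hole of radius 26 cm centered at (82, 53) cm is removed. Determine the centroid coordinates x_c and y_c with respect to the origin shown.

Part | A | x̄ᵢ | ȳᵢ | A·x̄ᵢ | A·ȳᵢ
rectangular body | 19000.00 | 95.00 | 50.00 | 1805000.00 | 950000.00
semicircular top | 14176.44 | 95.00 | 140.32 | 1346761.50 | 1989227.02
triangular fin | 850.00 | 196.67 | 28.33 | 167166.67 | 24083.33
hole | -2123.72 | 82.00 | 53.00 | -174144.76 | -112556.98
Σ | 31902.72 |  |  | 3144783.40 | 2850753.37
x_c = 3144783.40 / 31902.72 = 98.57 cm
y_c = 2850753.37 / 31902.72 = 89.36 cm

x_c = 98.57 cm, y_c = 89.36 cm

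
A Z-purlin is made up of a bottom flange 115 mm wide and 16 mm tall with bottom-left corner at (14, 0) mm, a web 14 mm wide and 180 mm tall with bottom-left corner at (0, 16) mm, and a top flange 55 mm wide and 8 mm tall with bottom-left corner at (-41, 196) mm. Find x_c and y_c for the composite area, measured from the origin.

x_c = 29.85 mm, y_c = 77.05 mm

bottom flange: A = 115 × 16 = 1840.00, centroid at (71.50, 8.00).
web: A = 14 × 180 = 2520.00, centroid at (7.00, 106.00).
top flange: A = 55 × 8 = 440.00, centroid at (-13.50, 200.00).
ΣA = 4800.00 mm²
ΣAx_c = (1840.00)(71.50) + (2520.00)(7.00) + (440.00)(-13.50) = 143260.00 mm³
ΣAy_c = (1840.00)(8.00) + (2520.00)(106.00) + (440.00)(200.00) = 369840.00 mm³
x_c = 143260.00 / 4800.00 = 29.85 mm
y_c = 369840.00 / 4800.00 = 77.05 mm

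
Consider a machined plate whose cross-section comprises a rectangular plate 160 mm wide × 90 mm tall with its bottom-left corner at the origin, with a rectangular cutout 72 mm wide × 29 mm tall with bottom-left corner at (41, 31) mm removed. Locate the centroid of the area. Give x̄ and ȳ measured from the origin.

x̄ = 80.51 mm, ȳ = 44.92 mm

plate: A = 160 × 90 = 14400.00, centroid at (80.00, 45.00).
hole: A = −(72 × 29) = -2088.00, centroid at (77.00, 45.50).
ΣA = 12312.00 mm²
ΣAx̄ = (14400.00)(80.00) + (-2088.00)(77.00) = 991224.00 mm³
ΣAȳ = (14400.00)(45.00) + (-2088.00)(45.50) = 552996.00 mm³
x̄ = 991224.00 / 12312.00 = 80.51 mm
ȳ = 552996.00 / 12312.00 = 44.92 mm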